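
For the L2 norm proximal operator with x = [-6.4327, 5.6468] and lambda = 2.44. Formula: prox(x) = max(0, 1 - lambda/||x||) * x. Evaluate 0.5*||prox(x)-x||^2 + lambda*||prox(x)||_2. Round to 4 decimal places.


Step 1: Compute ||x||.
||x|| = 8.5596
Step 2: Compute scaling factor.
scale = max(0, 1 - 2.44/8.5596) = 0.7149
Step 3: prox(x) = [-4.599, 4.0371]
||prox(x)|| = 6.1196
Step 4: Proximal objective.
0.5*||prox-x||^2 = 2.9768
lambda*||prox|| = 14.9318
Total = 17.9085


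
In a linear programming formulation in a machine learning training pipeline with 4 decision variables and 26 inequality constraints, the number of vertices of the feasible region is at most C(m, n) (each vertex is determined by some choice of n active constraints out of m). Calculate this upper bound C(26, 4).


Each vertex corresponds to some choice of n active constraints out of m, so the number of vertices is at most C(m, n) = m! / (n!(m-n)!).
m = 26, n = 4
Numerator: 26 * 25 * 24 * 23
Denominator: 4! = 24
C(26, 4) = 14950


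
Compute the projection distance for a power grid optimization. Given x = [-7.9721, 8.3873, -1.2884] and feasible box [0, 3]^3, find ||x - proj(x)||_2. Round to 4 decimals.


Project each component onto [0, 3].
clip(-7.9721) = 0.0, clip(8.3873) = 3.0, clip(-1.2884) = 0.0
Projection = [0.0, 3.0, 0.0]
Squared diffs: [63.5544, 29.023, 1.66]
Distance = sqrt(94.2374) = 9.7076


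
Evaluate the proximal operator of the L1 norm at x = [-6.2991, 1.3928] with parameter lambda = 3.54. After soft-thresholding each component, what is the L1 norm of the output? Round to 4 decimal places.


Soft-thresholding with lambda = 3.54:
prox(-6.2991) = sign(-6.2991)*max(|-6.2991| - 3.54, 0) = -2.7591
prox(1.3928) = sign(1.3928)*max(|1.3928| - 3.54, 0) = 0.0
prox(x) = [-2.7591, 0.0]
||prox(x)||_1 = 2.7591 + 0.0 = 2.7591


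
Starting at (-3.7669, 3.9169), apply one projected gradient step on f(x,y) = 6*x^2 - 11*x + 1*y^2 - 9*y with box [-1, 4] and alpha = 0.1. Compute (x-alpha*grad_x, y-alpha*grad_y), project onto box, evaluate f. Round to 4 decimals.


Step 1: Compute gradient at (-3.7669, 3.9169).
grad_x = 2*6*-3.7669 - 11 = -56.2028
grad_y = 2*1*3.9169 - 9 = -1.1662
Step 2: Gradient step.
x_raw = -3.7669 - 0.1*-56.2028 = 1.8534
y_raw = 3.9169 - 0.1*-1.1662 = 4.0335
Step 3: Project onto [-1, 4].
x_proj = clip(1.8534) = 1.8534
y_proj = clip(4.0335) = 4.0
Step 4: Evaluate f.
f(1.8534, 4.0) = -19.7771


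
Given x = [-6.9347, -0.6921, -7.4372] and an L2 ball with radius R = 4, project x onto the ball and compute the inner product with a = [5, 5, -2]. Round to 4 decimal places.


Step 1: Compute ||x|| (intermediates to 6 decimals).
||x|| = sqrt((-6.9347)^2 + (-0.6921)^2 + (-7.4372)^2) = 10.192203
Step 2: Project.
Since ||x|| > R, scale = R/||x|| = 4/10.192203 = 0.392457, proj(x) = scale * x
proj(x) = [-2.721572, -0.271619, -2.918781]
Step 3: Dot product.
a^T * proj(x) = 5*(-2.721572) + 5*(-0.271619) - 2*(-2.918781) = -9.1284


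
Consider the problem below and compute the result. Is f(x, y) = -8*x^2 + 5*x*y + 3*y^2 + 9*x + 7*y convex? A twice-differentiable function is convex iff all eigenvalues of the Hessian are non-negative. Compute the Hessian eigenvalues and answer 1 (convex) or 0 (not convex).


The Hessian of f(x,y) = -8*x^2 + 5*x*y + 3*y^2 + 9*x + 7*y is:
H = [[-16, 5], [5, 6]]
Trace = -16 + 6 = -10
Determinant = -16*6 - (5)^2 = -121
Discriminant = (-10)^2 - 4*-121 = 584.0
Eigenvalues: lambda_1 = -17.083, lambda_2 = 7.083
The function is not convex.

0


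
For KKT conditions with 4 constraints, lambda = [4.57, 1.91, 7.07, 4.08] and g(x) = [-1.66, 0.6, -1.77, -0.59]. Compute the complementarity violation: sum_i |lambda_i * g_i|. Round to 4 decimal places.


KKT complementary slackness check:
lambda_1 * g_1 = 4.57 * -1.66 = -7.5862
lambda_2 * g_2 = 1.91 * 0.6 = 1.146
lambda_3 * g_3 = 7.07 * -1.77 = -12.5139
lambda_4 * g_4 = 4.08 * -0.59 = -2.4072
Total violation = 7.5862 + 1.146 + 12.5139 + 2.4072 = 23.6533


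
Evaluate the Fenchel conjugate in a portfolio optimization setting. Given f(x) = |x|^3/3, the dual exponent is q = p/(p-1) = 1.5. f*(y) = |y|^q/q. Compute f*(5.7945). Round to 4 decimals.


The conjugate exponent q satisfies 1/p + 1/q = 1.
p = 3, so q = 3/(3 - 1) = 1.5
|y|^q = 5.7945^1.5 = 13.9484
f*(5.7945) = 13.9484 / 1.5 = 9.2989


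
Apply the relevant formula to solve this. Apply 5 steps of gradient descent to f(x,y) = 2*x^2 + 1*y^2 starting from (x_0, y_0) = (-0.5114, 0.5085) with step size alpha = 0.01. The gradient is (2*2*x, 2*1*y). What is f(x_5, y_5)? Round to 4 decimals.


Gradient descent on f(x,y) = 2*x^2 + 1*y^2.
Starting point: (-0.5114, 0.5085), alpha = 0.01
Step 1: grad_x = 2*2*-0.5114 = -2.0456, grad_y = 2*1*0.5085 = 1.017
  x_1 = -0.5114 - 0.01*-2.0456 = -0.4909
  y_1 = 0.5085 - 0.01*1.017 = 0.4983
Step 2: grad_x = 2*2*-0.4909 = -1.9638, grad_y = 2*1*0.4983 = 0.9967
  x_2 = -0.4909 - 0.01*-1.9638 = -0.4713
  y_2 = 0.4983 - 0.01*0.9967 = 0.4884
Step 3: grad_x = 2*2*-0.4713 = -1.8852, grad_y = 2*1*0.4884 = 0.9767
  x_3 = -0.4713 - 0.01*-1.8852 = -0.4525
  y_3 = 0.4884 - 0.01*0.9767 = 0.4786
Step 4: grad_x = 2*2*-0.4525 = -1.8098, grad_y = 2*1*0.4786 = 0.9572
  x_4 = -0.4525 - 0.01*-1.8098 = -0.4344
  y_4 = 0.4786 - 0.01*0.9572 = 0.469
Step 5: grad_x = 2*2*-0.4344 = -1.7374, grad_y = 2*1*0.469 = 0.938
  x_5 = -0.4344 - 0.01*-1.7374 = -0.417
  y_5 = 0.469 - 0.01*0.938 = 0.4596
f(-0.417, 0.4596) = 2*(-0.417)^2 + 1*0.4596^2 = 0.559


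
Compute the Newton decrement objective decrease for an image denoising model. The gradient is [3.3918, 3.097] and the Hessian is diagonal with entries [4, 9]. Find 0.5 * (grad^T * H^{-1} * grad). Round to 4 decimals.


Step 1: H is diagonal, so H^(-1) * g = [0.848, 0.3441].
Step 2: g^T H^(-1) g = sum_i g_i^2 / H_ii
  = (3.3918)^2/4 + (3.097)^2/9
  = 2.8761 + 1.0657 = 3.9418
Step 3: Objective decrease = 0.5 * g^T H^(-1) g = 1.9709


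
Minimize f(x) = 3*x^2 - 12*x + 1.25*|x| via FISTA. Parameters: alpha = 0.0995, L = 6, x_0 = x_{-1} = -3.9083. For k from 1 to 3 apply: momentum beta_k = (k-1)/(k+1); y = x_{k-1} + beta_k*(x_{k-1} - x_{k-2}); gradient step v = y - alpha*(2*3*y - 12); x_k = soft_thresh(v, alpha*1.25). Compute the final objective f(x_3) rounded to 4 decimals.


FISTA on f(x) = 3*x^2 - 12*x + 1.25*|x|
L = 6, alpha = 0.0995
Iteration 1: beta = 0.0, y = -3.9083 + 0.0*(-3.9083 + 3.9083) = -3.9083
  grad(y) = -35.4498, v = y - alpha*grad = -0.381
  prox(v) = soft_thresh(-0.381, 0.1244) = -0.2567
Iteration 2: beta = 0.3333, y = -0.2567 + 0.3333*(-0.2567 + 3.9083) = 0.9605
  grad(y) = -6.2368, v = y - alpha*grad = 1.5811
  prox(v) = soft_thresh(1.5811, 0.1244) = 1.4567
Iteration 3: beta = 0.5, y = 1.4567 + 0.5*(1.4567 + 0.2567) = 2.3134
  grad(y) = 1.8805, v = y - alpha*grad = 2.1263
  prox(v) = soft_thresh(2.1263, 0.1244) = 2.0019
f(x_3) = 3*2.0019^2 - 12*2.0019 + 1.25*|2.0019| = -9.4976


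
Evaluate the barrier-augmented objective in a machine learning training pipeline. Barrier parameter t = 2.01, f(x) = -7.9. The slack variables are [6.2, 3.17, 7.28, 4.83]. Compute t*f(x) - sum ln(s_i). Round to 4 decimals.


Step 1: Compute log-barrier.
ln values: [1.8245, 1.1537, 1.9851, 1.5748]
phi = -(1.8245 + 1.1537 + 1.9851 + 1.5748) = -6.5383
Step 2: Compute augmented objective.
t*f(x) = 2.01*-7.9 = -15.879
Total = -15.879 - 6.5383 = -22.4173


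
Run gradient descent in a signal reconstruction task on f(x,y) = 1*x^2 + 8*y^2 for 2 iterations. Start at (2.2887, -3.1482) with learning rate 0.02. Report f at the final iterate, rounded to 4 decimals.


Gradient descent on f(x,y) = 1*x^2 + 8*y^2.
Starting point: (2.2887, -3.1482), alpha = 0.02
Step 1: grad_x = 2*1*2.2887 = 4.5774, grad_y = 2*8*-3.1482 = -50.3712
  x_1 = 2.2887 - 0.02*4.5774 = 2.1972
  y_1 = -3.1482 - 0.02*-50.3712 = -2.1408
Step 2: grad_x = 2*1*2.1972 = 4.3943, grad_y = 2*8*-2.1408 = -34.2524
  x_2 = 2.1972 - 0.02*4.3943 = 2.1093
  y_2 = -2.1408 - 0.02*-34.2524 = -1.4557
f(2.1093, -1.4557) = 1*2.1093^2 + 8*(-1.4557)^2 = 21.4021


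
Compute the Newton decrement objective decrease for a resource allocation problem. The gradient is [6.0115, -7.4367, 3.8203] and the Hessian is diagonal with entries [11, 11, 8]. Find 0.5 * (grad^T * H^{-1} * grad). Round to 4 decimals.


Step 1: H is diagonal, so H^(-1) * g = [0.5465, -0.6761, 0.4775].
Step 2: g^T H^(-1) g = sum_i g_i^2 / H_ii
  = (6.0115)^2/11 + (-7.4367)^2/11 + (3.8203)^2/8
  = 3.2853 + 5.0277 + 1.8243 = 10.1373
Step 3: Objective decrease = 0.5 * g^T H^(-1) g = 5.0687


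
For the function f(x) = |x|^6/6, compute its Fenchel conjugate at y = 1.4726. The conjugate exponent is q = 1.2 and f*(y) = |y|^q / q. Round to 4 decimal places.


The conjugate exponent q satisfies 1/p + 1/q = 1.
p = 6, so q = 6/(6 - 1) = 1.2
|y|^q = 1.4726^1.2 = 1.5911
f*(1.4726) = 1.5911 / 1.2 = 1.3259


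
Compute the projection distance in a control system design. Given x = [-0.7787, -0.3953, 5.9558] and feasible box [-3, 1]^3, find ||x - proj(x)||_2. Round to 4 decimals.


Project each component onto [-3, 1].
clip(-0.7787) = -0.7787, clip(-0.3953) = -0.3953, clip(5.9558) = 1.0
Projection = [-0.7787, -0.3953, 1.0]
Squared diffs: [0.0, 0.0, 24.56]
Distance = sqrt(24.56) = 4.9558


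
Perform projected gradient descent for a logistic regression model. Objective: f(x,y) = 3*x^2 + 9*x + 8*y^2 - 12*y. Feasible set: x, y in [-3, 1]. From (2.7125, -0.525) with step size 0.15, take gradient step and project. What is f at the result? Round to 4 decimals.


Step 1: Compute gradient at (2.7125, -0.525).
grad_x = 2*3*2.7125 + 9 = 25.275
grad_y = 2*8*-0.525 - 12 = -20.4
Step 2: Gradient step.
x_raw = 2.7125 - 0.15*25.275 = -1.0788
y_raw = -0.525 - 0.15*-20.4 = 2.535
Step 3: Project onto [-3, 1].
x_proj = clip(-1.0788) = -1.0788
y_proj = clip(2.535) = 1.0
Step 4: Evaluate f.
f(-1.0788, 1.0) = -10.2176


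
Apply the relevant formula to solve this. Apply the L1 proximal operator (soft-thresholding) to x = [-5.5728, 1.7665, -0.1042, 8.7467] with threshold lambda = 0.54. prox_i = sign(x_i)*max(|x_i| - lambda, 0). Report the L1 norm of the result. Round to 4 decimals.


Soft-thresholding with lambda = 0.54:
prox(-5.5728) = sign(-5.5728)*max(|-5.5728| - 0.54, 0) = -5.0328
prox(1.7665) = sign(1.7665)*max(|1.7665| - 0.54, 0) = 1.2265
prox(-0.1042) = sign(-0.1042)*max(|-0.1042| - 0.54, 0) = 0.0
prox(8.7467) = sign(8.7467)*max(|8.7467| - 0.54, 0) = 8.2067
prox(x) = [-5.0328, 1.2265, 0.0, 8.2067]
||prox(x)||_1 = 5.0328 + 1.2265 + 0.0 + 8.2067 = 14.466


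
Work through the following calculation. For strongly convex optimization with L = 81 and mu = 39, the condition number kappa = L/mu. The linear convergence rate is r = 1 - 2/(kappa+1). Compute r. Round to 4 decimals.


Step 1: Compute the condition number.
kappa = L/mu = 81/39 = 2.0769
Step 2: Compute the convergence rate.
r = 1 - 2/(kappa + 1) = 1 - 2*mu/(L + mu) = (L - mu)/(L + mu) = 42/120 = 0.35


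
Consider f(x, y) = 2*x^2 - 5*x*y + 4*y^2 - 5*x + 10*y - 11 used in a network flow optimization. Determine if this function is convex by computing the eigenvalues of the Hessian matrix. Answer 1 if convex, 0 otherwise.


The Hessian of f(x,y) = 2*x^2 - 5*x*y + 4*y^2 - 5*x + 10*y - 11 is:
H = [[4, -5], [-5, 8]]
Trace = 4 + 8 = 12
Determinant = 4*8 - (-5)^2 = 7
Discriminant = (12)^2 - 4*7 = 116.0
Eigenvalues: lambda_1 = 0.6148, lambda_2 = 11.3852
The function is convex.

1


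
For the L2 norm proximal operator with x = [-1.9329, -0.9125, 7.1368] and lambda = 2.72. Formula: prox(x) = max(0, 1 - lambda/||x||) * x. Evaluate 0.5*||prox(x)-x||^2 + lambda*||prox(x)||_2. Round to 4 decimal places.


Step 1: Compute ||x||.
||x|| = 7.45
Step 2: Compute scaling factor.
scale = max(0, 1 - 2.72/7.45) = 0.6349
Step 3: prox(x) = [-1.2272, -0.5793, 4.5312]
||prox(x)|| = 4.73
Step 4: Proximal objective.
0.5*||prox-x||^2 = 3.6992
lambda*||prox|| = 12.8656
Total = 16.5648


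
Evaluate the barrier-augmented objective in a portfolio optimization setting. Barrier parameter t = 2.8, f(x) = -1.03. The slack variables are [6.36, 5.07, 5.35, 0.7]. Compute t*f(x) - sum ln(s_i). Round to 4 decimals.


Step 1: Compute log-barrier.
ln values: [1.85, 1.6233, 1.6771, -0.3567]
phi = -(1.85 + 1.6233 + 1.6771 - 0.3567) = -4.7938
Step 2: Compute augmented objective.
t*f(x) = 2.8*-1.03 = -2.884
Total = -2.884 - 4.7938 = -7.6778


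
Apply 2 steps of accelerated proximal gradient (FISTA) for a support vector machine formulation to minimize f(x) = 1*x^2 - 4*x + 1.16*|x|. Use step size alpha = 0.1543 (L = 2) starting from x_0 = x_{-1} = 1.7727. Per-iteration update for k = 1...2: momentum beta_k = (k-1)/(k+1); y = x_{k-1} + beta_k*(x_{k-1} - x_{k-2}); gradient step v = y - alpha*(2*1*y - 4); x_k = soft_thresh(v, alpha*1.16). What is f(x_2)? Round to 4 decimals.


FISTA on f(x) = 1*x^2 - 4*x + 1.16*|x|
L = 2, alpha = 0.1543
Iteration 1: beta = 0.0, y = 1.7727 + 0.0*(1.7727 - 1.7727) = 1.7727
  grad(y) = -0.4546, v = y - alpha*grad = 1.8428
  prox(v) = soft_thresh(1.8428, 0.179) = 1.6639
Iteration 2: beta = 0.3333, y = 1.6639 + 0.3333*(1.6639 - 1.7727) = 1.6276
  grad(y) = -0.7448, v = y - alpha*grad = 1.7425
  prox(v) = soft_thresh(1.7425, 0.179) = 1.5635
f(x_2) = 1*1.5635^2 - 4*1.5635 + 1.16*|1.5635| = -1.9958


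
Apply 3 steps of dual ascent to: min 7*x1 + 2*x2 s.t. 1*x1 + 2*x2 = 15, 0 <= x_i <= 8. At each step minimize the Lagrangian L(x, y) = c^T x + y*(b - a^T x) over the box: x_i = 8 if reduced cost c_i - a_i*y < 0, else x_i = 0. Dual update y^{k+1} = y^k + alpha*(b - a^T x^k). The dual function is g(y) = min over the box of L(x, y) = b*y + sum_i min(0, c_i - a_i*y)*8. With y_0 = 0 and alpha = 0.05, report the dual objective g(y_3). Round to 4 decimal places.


Dual ascent for LP: min 7*x1 + 2*x2, 1*x1 + 2*x2 = 15, 0 <= x_i <= 8
Step 1: y^k = 0.0, reduced costs: (7.0, 2.0)
  x^k = (0.0, 0.0), subgradient = b - a^T x = 15.0
  y^{k+1} = 0.0 + 0.05*15.0 = 0.75
Step 2: y^k = 0.75, reduced costs: (6.25, 0.5)
  x^k = (0.0, 0.0), subgradient = b - a^T x = 15.0
  y^{k+1} = 0.75 + 0.05*15.0 = 1.5
Step 3: y^k = 1.5, reduced costs: (5.5, -1.0)
  x^k = (0.0, 8.0), subgradient = b - a^T x = -1.0
  y^{k+1} = 1.5 + 0.05*-1.0 = 1.45
Dual objective at y_3 = 1.45: reduced costs (5.55, -0.9), box minimizer x = (0.0, 8.0)
g(y_3) = b*y + (c1 - a1*y)*x1 + (c2 - a2*y)*x2 = 15*1.45 + 5.55*0.0 + (-0.9)*8.0 = 21.75 + 0.0 - 7.2 = 14.55


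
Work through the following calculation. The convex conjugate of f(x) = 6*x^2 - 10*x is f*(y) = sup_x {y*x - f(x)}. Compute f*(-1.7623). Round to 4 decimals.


f*(y) = sup_x {y*x - a*x^2 - b*x} = sup_x {(y-b)*x - a*x^2}
FOC: (y - b) - 2a*x = 0 => x* = (y - b)/(2a)
x* = (-1.7623 + 10)/(2*6) = 0.6865
f*(-1.7623) = (y-b)^2/(4a) = (-1.7623 + 10)^2/(4*6)
= 67.8597/24 = 2.8275


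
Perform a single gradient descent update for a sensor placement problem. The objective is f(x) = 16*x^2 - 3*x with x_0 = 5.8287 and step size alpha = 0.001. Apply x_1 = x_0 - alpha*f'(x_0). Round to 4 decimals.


We compute the gradient at x_0 and apply the update.
f'(x) = 32*x - 3
f'(5.8287) = 32*5.8287 - 3 = 183.5184
x_1 = 5.8287 - 0.001*183.5184 = 5.6452


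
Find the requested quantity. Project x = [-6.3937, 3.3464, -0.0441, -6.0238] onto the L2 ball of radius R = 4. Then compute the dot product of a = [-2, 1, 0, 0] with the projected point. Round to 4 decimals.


Step 1: Compute ||x|| (intermediates to 6 decimals).
||x|| = sqrt((-6.3937)^2 + 3.3464^2 + (-0.0441)^2 + (-6.0238)^2) = 9.400314
Step 2: Project.
Since ||x|| > R, scale = R/||x|| = 4/9.400314 = 0.425518, proj(x) = scale * x
proj(x) = [-2.720634, 1.423953, -0.018765, -2.563235]
Step 3: Dot product.
a^T * proj(x) = -2*(-2.720634) + 1*1.423953 + 0*(-0.018765) + 0*(-2.563235) = 6.8652


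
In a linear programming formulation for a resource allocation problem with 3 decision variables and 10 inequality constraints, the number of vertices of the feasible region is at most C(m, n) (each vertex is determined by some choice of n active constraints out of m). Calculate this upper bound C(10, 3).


Each vertex corresponds to some choice of n active constraints out of m, so the number of vertices is at most C(m, n) = m! / (n!(m-n)!).
m = 10, n = 3
Numerator: 10 * 9 * 8
Denominator: 3! = 6
C(10, 3) = 120


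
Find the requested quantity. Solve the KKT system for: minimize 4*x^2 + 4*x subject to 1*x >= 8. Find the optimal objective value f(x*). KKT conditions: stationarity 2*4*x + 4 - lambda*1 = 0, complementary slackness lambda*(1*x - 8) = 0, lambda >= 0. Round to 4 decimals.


Step 1: Try lambda = 0 (constraint inactive).
x_unc = -4/(2*4) = -0.5
Check: 1*-0.5 = -0.5 < 8 -- violated!
Step 2: Constraint must be active: 1*x = 8
x* = 8/1 = 8.0
lambda = (2*4*8.0 + 4)/1 = 68.0
Step 3: Compute optimal value.
f(x*) = 4*8.0^2 + 4*8.0 = 288.0


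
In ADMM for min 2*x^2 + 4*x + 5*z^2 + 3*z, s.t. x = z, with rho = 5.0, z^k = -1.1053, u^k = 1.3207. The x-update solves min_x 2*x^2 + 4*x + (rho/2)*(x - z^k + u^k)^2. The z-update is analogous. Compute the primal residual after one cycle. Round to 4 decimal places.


ADMM iteration with rho = 5.0, z^k = -1.1053, u^k = 1.3207
Step 1: x-update.
Minimize 2*x^2 + 4*x + (5.0/2)*(x + 1.1053 + 1.3207)^2
FOC: (2*2 + 5.0)*x = -4 + 5.0*(-1.1053 - 1.3207)
x^{k+1} = -1.7922
Step 2: z-update.
Minimize 5*z^2 + 3*z + (5.0/2)*(-1.7922 - z + 1.3207)^2
FOC: (2*5 + 5.0)*z = -3 + 5.0*(-1.7922 + 1.3207)
z^{k+1} = -0.3572
Step 3: u-update.
u^{k+1} = 1.3207 - 1.7922 + 0.3572 = -0.1143
Step 4: Primal residual = |-1.7922 + 0.3572| = 1.435


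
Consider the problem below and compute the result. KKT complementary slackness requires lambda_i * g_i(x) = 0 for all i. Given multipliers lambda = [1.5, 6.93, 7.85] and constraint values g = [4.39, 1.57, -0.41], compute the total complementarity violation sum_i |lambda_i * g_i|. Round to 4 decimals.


KKT complementary slackness check:
lambda_1 * g_1 = 1.5 * 4.39 = 6.585
lambda_2 * g_2 = 6.93 * 1.57 = 10.8801
lambda_3 * g_3 = 7.85 * -0.41 = -3.2185
Total violation = 6.585 + 10.8801 + 3.2185 = 20.6836


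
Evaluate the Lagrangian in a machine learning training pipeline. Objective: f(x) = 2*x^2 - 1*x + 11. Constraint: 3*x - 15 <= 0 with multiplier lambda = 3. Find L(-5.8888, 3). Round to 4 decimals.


Step 1: Evaluate f(x).
f(-5.8888) = 2*(-5.8888)^2 - 1*(-5.8888) + 11 = 86.2447
Step 2: Evaluate g(x).
g(-5.8888) = 3*-5.8888 - 15 = -32.6664
Step 3: Compute Lagrangian.
L = 86.2447 + 3*-32.6664 = -11.7545


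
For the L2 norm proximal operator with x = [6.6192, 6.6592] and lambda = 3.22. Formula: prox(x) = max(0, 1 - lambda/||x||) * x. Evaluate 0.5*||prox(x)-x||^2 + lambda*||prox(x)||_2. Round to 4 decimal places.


Step 1: Compute ||x||.
||x|| = 9.3893
Step 2: Compute scaling factor.
scale = max(0, 1 - 3.22/9.3893) = 0.6571
Step 3: prox(x) = [4.3492, 4.3755]
||prox(x)|| = 6.1693
Step 4: Proximal objective.
0.5*||prox-x||^2 = 5.1842
lambda*||prox|| = 19.8651
Total = 25.0493


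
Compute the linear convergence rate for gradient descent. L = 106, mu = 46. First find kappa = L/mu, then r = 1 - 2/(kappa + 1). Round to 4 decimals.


Step 1: Compute the condition number.
kappa = L/mu = 106/46 = 2.3043
Step 2: Compute the convergence rate.
r = 1 - 2/(kappa + 1) = 1 - 2*mu/(L + mu) = (L - mu)/(L + mu) = 60/152 = 0.3947


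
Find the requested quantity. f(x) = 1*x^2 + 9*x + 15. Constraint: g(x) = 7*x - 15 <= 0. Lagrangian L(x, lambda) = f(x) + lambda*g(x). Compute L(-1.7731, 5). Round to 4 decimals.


Step 1: Evaluate f(x).
f(-1.7731) = 1*(-1.7731)^2 + 9*(-1.7731) + 15 = 2.186
Step 2: Evaluate g(x).
g(-1.7731) = 7*-1.7731 - 15 = -27.4117
Step 3: Compute Lagrangian.
L = 2.186 + 5*-27.4117 = -134.8725


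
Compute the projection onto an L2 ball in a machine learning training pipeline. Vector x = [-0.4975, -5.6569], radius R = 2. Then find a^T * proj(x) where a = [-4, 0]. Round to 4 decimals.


Step 1: Compute ||x|| (intermediates to 6 decimals).
||x|| = sqrt((-0.4975)^2 + (-5.6569)^2) = 5.678734
Step 2: Project.
Since ||x|| > R, scale = R/||x|| = 2/5.678734 = 0.352191, proj(x) = scale * x
proj(x) = [-0.175215, -1.992309]
Step 3: Dot product.
a^T * proj(x) = -4*(-0.175215) + 0*(-1.992309) = 0.7009


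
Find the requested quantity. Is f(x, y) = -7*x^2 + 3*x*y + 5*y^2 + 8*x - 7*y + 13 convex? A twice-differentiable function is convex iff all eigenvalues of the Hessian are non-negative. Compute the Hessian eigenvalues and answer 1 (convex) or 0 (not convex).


The Hessian of f(x,y) = -7*x^2 + 3*x*y + 5*y^2 + 8*x - 7*y + 13 is:
H = [[-14, 3], [3, 10]]
Trace = -14 + 10 = -4
Determinant = -14*10 - (3)^2 = -149
Discriminant = (-4)^2 - 4*-149 = 612.0
Eigenvalues: lambda_1 = -14.3693, lambda_2 = 10.3693
The function is not convex.

0


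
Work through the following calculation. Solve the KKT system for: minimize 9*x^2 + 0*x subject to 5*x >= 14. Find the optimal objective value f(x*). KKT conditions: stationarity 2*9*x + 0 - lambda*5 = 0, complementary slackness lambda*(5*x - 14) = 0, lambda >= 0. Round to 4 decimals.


Step 1: Try lambda = 0 (constraint inactive).
x_unc = 0/(2*9) = 0.0
Check: 5*0.0 = 0.0 < 14 -- violated!
Step 2: Constraint must be active: 5*x = 14
x* = 14/5 = 2.8
lambda = (2*9*2.8 + 0)/5 = 10.08
Step 3: Compute optimal value.
f(x*) = 9*2.8^2 + 0*2.8 = 70.56


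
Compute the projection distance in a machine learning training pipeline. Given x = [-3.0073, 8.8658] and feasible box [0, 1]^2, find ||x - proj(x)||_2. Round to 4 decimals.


Project each component onto [0, 1].
clip(-3.0073) = 0.0, clip(8.8658) = 1.0
Projection = [0.0, 1.0]
Squared diffs: [9.0439, 61.8708]
Distance = sqrt(70.9147) = 8.4211


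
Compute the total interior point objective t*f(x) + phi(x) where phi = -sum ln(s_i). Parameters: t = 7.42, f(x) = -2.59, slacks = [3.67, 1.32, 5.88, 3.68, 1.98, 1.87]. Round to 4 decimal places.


Step 1: Compute log-barrier.
ln values: [1.3002, 0.2776, 1.7716, 1.3029, 0.6831, 0.6259]
phi = -(1.3002 + 0.2776 + 1.7716 + 1.3029 + 0.6831 + 0.6259) = -5.9613
Step 2: Compute augmented objective.
t*f(x) = 7.42*-2.59 = -19.2178
Total = -19.2178 - 5.9613 = -25.1791


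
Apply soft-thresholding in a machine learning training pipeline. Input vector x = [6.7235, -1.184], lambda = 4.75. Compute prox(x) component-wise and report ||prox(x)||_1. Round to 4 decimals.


Soft-thresholding with lambda = 4.75:
prox(6.7235) = sign(6.7235)*max(|6.7235| - 4.75, 0) = 1.9735
prox(-1.184) = sign(-1.184)*max(|-1.184| - 4.75, 0) = 0.0
prox(x) = [1.9735, 0.0]
||prox(x)||_1 = 1.9735 + 0.0 = 1.9735


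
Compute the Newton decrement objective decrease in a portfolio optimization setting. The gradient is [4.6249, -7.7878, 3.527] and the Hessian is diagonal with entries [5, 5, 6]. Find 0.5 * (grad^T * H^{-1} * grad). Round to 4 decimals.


Step 1: H is diagonal, so H^(-1) * g = [0.925, -1.5576, 0.5878].
Step 2: g^T H^(-1) g = sum_i g_i^2 / H_ii
  = (4.6249)^2/5 + (-7.7878)^2/5 + (3.527)^2/6
  = 4.2779 + 12.13 + 2.0733 = 18.4812
Step 3: Objective decrease = 0.5 * g^T H^(-1) g = 9.2406


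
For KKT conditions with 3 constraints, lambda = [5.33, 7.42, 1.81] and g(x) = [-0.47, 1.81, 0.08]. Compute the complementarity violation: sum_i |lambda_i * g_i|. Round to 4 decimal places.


KKT complementary slackness check:
lambda_1 * g_1 = 5.33 * -0.47 = -2.5051
lambda_2 * g_2 = 7.42 * 1.81 = 13.4302
lambda_3 * g_3 = 1.81 * 0.08 = 0.1448
Total violation = 2.5051 + 13.4302 + 0.1448 = 16.0801


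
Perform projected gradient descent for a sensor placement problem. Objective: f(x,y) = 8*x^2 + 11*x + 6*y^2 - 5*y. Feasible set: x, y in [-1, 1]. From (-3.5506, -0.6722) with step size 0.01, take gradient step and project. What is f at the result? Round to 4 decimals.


Step 1: Compute gradient at (-3.5506, -0.6722).
grad_x = 2*8*-3.5506 + 11 = -45.8096
grad_y = 2*6*-0.6722 - 5 = -13.0664
Step 2: Gradient step.
x_raw = -3.5506 - 0.01*-45.8096 = -3.0925
y_raw = -0.6722 - 0.01*-13.0664 = -0.5415
Step 3: Project onto [-1, 1].
x_proj = clip(-3.0925) = -1.0
y_proj = clip(-0.5415) = -0.5415
Step 4: Evaluate f.
f(-1.0, -0.5415) = 1.4672


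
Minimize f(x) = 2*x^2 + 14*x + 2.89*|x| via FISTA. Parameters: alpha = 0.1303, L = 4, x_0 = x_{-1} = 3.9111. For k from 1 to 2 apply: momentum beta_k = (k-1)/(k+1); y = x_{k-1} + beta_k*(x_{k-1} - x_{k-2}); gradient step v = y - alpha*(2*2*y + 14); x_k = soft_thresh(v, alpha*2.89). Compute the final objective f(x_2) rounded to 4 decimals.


FISTA on f(x) = 2*x^2 + 14*x + 2.89*|x|
L = 4, alpha = 0.1303
Iteration 1: beta = 0.0, y = 3.9111 + 0.0*(3.9111 - 3.9111) = 3.9111
  grad(y) = 29.6444, v = y - alpha*grad = 0.0484
  prox(v) = soft_thresh(0.0484, 0.3766) = 0.0
Iteration 2: beta = 0.3333, y = 0.0 + 0.3333*(0.0 - 3.9111) = -1.3037
  grad(y) = 8.7852, v = y - alpha*grad = -2.4484
  prox(v) = soft_thresh(-2.4484, 0.3766) = -2.0718
f(x_2) = 2*(-2.0718)^2 + 14*(-2.0718) + 2.89*|-2.0718| = -14.4331


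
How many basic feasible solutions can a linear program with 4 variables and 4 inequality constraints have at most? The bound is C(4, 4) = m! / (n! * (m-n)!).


Each vertex corresponds to some choice of n active constraints out of m, so the number of vertices is at most C(m, n) = m! / (n!(m-n)!).
m = 4, n = 4
Numerator: 4 * 3 * 2 * 1
Denominator: 4! = 24
C(4, 4) = 1


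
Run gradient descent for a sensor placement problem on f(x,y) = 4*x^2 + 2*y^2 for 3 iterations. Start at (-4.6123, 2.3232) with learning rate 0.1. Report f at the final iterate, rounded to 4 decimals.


Gradient descent on f(x,y) = 4*x^2 + 2*y^2.
Starting point: (-4.6123, 2.3232), alpha = 0.1
Step 1: grad_x = 2*4*-4.6123 = -36.8984, grad_y = 2*2*2.3232 = 9.2928
  x_1 = -4.6123 - 0.1*-36.8984 = -0.9225
  y_1 = 2.3232 - 0.1*9.2928 = 1.3939
Step 2: grad_x = 2*4*-0.9225 = -7.3797, grad_y = 2*2*1.3939 = 5.5757
  x_2 = -0.9225 - 0.1*-7.3797 = -0.1845
  y_2 = 1.3939 - 0.1*5.5757 = 0.8364
Step 3: grad_x = 2*4*-0.1845 = -1.4759, grad_y = 2*2*0.8364 = 3.3454
  x_3 = -0.1845 - 0.1*-1.4759 = -0.0369
  y_3 = 0.8364 - 0.1*3.3454 = 0.5018
f(-0.0369, 0.5018) = 4*(-0.0369)^2 + 2*0.5018^2 = 0.5091


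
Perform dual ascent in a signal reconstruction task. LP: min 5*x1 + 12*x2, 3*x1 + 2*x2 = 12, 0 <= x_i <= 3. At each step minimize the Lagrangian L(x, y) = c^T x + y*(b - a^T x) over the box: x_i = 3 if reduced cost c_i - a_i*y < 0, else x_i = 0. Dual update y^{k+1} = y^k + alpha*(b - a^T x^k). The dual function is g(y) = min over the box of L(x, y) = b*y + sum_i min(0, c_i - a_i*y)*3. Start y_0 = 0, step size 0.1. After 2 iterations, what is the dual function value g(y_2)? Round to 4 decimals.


Dual ascent for LP: min 5*x1 + 12*x2, 3*x1 + 2*x2 = 12, 0 <= x_i <= 3
Step 1: y^k = 0.0, reduced costs: (5.0, 12.0)
  x^k = (0.0, 0.0), subgradient = b - a^T x = 12.0
  y^{k+1} = 0.0 + 0.1*12.0 = 1.2
Step 2: y^k = 1.2, reduced costs: (1.4, 9.6)
  x^k = (0.0, 0.0), subgradient = b - a^T x = 12.0
  y^{k+1} = 1.2 + 0.1*12.0 = 2.4
Dual objective at y_2 = 2.4: reduced costs (-2.2, 7.2), box minimizer x = (3.0, 0.0)
g(y_2) = b*y + (c1 - a1*y)*x1 + (c2 - a2*y)*x2 = 12*2.4 + (-2.2)*3.0 + 7.2*0.0 = 28.8 - 6.6 + 0.0 = 22.2


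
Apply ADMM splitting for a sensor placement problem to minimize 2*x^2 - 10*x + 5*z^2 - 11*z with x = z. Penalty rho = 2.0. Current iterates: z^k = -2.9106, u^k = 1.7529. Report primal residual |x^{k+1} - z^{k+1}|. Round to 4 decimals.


ADMM iteration with rho = 2.0, z^k = -2.9106, u^k = 1.7529
Step 1: x-update.
Minimize 2*x^2 - 10*x + (2.0/2)*(x + 2.9106 + 1.7529)^2
FOC: (2*2 + 2.0)*x = 10 + 2.0*(-2.9106 - 1.7529)
x^{k+1} = 0.1122
Step 2: z-update.
Minimize 5*z^2 - 11*z + (2.0/2)*(0.1122 - z + 1.7529)^2
FOC: (2*5 + 2.0)*z = 11 + 2.0*(0.1122 + 1.7529)
z^{k+1} = 1.2275
Step 3: u-update.
u^{k+1} = 1.7529 + 0.1122 - 1.2275 = 0.6376
Step 4: Primal residual = |0.1122 - 1.2275| = 1.1153


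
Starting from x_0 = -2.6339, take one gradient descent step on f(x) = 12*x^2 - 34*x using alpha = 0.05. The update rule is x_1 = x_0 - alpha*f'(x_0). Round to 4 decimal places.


We compute the gradient at x_0 and apply the update.
f'(x) = 24*x - 34
f'(-2.6339) = 24*-2.6339 - 34 = -97.2136
x_1 = -2.6339 - 0.05*-97.2136 = 2.2268


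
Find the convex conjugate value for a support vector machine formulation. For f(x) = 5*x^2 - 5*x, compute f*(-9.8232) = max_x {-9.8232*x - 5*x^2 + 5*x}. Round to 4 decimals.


f*(y) = sup_x {y*x - a*x^2 - b*x} = sup_x {(y-b)*x - a*x^2}
FOC: (y - b) - 2a*x = 0 => x* = (y - b)/(2a)
x* = (-9.8232 + 5)/(2*5) = -0.4823
f*(-9.8232) = (y-b)^2/(4a) = (-9.8232 + 5)^2/(4*5)
= 23.2633/20 = 1.1632


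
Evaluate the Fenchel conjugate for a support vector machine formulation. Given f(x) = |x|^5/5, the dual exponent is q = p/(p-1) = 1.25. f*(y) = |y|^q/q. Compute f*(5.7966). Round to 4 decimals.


The conjugate exponent q satisfies 1/p + 1/q = 1.
p = 5, so q = 5/(5 - 1) = 1.25
|y|^q = 5.7966^1.25 = 8.9943
f*(5.7966) = 8.9943 / 1.25 = 7.1954


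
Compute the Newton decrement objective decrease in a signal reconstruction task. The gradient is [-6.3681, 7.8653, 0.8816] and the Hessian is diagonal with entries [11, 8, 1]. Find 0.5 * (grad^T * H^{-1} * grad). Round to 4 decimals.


Step 1: H is diagonal, so H^(-1) * g = [-0.5789, 0.9832, 0.8816].
Step 2: g^T H^(-1) g = sum_i g_i^2 / H_ii
  = (-6.3681)^2/11 + (7.8653)^2/8 + (0.8816)^2/1
  = 3.6866 + 7.7329 + 0.7772 = 12.1967
Step 3: Objective decrease = 0.5 * g^T H^(-1) g = 6.0983


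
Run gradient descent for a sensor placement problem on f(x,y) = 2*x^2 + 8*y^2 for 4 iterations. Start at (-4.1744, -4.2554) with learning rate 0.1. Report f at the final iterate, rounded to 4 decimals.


Gradient descent on f(x,y) = 2*x^2 + 8*y^2.
Starting point: (-4.1744, -4.2554), alpha = 0.1
Step 1: grad_x = 2*2*-4.1744 = -16.6976, grad_y = 2*8*-4.2554 = -68.0864
  x_1 = -4.1744 - 0.1*-16.6976 = -2.5046
  y_1 = -4.2554 - 0.1*-68.0864 = 2.5532
Step 2: grad_x = 2*2*-2.5046 = -10.0186, grad_y = 2*8*2.5532 = 40.8518
  x_2 = -2.5046 - 0.1*-10.0186 = -1.5028
  y_2 = 2.5532 - 0.1*40.8518 = -1.5319
Step 3: grad_x = 2*2*-1.5028 = -6.0111, grad_y = 2*8*-1.5319 = -24.5111
  x_3 = -1.5028 - 0.1*-6.0111 = -0.9017
  y_3 = -1.5319 - 0.1*-24.5111 = 0.9192
Step 4: grad_x = 2*2*-0.9017 = -3.6067, grad_y = 2*8*0.9192 = 14.7067
  x_4 = -0.9017 - 0.1*-3.6067 = -0.541
  y_4 = 0.9192 - 0.1*14.7067 = -0.5515
f(-0.541, -0.5515) = 2*(-0.541)^2 + 8*(-0.5515)^2 = 3.0186


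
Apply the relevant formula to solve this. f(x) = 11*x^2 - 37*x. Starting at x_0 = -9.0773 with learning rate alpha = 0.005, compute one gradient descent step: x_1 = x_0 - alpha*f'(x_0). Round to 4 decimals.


We compute the gradient at x_0 and apply the update.
f'(x) = 22*x - 37
f'(-9.0773) = 22*-9.0773 - 37 = -236.7006
x_1 = -9.0773 - 0.005*-236.7006 = -7.8938


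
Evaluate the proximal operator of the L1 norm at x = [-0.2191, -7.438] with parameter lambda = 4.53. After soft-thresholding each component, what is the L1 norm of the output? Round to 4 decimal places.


Soft-thresholding with lambda = 4.53:
prox(-0.2191) = sign(-0.2191)*max(|-0.2191| - 4.53, 0) = 0.0
prox(-7.438) = sign(-7.438)*max(|-7.438| - 4.53, 0) = -2.908
prox(x) = [0.0, -2.908]
||prox(x)||_1 = 0.0 + 2.908 = 2.908


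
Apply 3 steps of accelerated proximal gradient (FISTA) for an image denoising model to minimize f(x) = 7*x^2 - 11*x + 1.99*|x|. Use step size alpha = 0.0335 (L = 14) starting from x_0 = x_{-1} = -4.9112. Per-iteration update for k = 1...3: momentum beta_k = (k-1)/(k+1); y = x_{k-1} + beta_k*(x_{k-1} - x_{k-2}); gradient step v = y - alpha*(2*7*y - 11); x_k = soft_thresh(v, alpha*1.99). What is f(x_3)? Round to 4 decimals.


FISTA on f(x) = 7*x^2 - 11*x + 1.99*|x|
L = 14, alpha = 0.0335
Iteration 1: beta = 0.0, y = -4.9112 + 0.0*(-4.9112 + 4.9112) = -4.9112
  grad(y) = -79.7568, v = y - alpha*grad = -2.2393
  prox(v) = soft_thresh(-2.2393, 0.0667) = -2.1727
Iteration 2: beta = 0.3333, y = -2.1727 + 0.3333*(-2.1727 + 4.9112) = -1.2598
  grad(y) = -28.6378, v = y - alpha*grad = -0.3005
  prox(v) = soft_thresh(-0.3005, 0.0667) = -0.2338
Iteration 3: beta = 0.5, y = -0.2338 + 0.5*(-0.2338 + 2.1727) = 0.7356
  grad(y) = -0.7013, v = y - alpha*grad = 0.7591
  prox(v) = soft_thresh(0.7591, 0.0667) = 0.6925
f(x_3) = 7*0.6925^2 - 11*0.6925 + 1.99*|0.6925| = -2.8826


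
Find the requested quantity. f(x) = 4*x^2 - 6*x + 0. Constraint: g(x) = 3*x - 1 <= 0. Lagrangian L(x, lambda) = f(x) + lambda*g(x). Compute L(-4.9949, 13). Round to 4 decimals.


Step 1: Evaluate f(x).
f(-4.9949) = 4*(-4.9949)^2 - 6*(-4.9949) + 0 = 129.7655
Step 2: Evaluate g(x).
g(-4.9949) = 3*-4.9949 - 1 = -15.9847
Step 3: Compute Lagrangian.
L = 129.7655 + 13*-15.9847 = -78.0356


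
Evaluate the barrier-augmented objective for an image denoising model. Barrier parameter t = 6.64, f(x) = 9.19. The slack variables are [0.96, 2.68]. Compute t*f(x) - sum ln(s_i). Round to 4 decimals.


Step 1: Compute log-barrier.
ln values: [-0.0408, 0.9858]
phi = -(-0.0408 + 0.9858) = -0.945
Step 2: Compute augmented objective.
t*f(x) = 6.64*9.19 = 61.0216
Total = 61.0216 - 0.945 = 60.0766


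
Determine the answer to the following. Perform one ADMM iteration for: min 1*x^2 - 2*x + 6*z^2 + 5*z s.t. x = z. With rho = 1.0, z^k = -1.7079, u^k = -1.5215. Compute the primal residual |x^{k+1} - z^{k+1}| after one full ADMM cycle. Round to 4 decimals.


ADMM iteration with rho = 1.0, z^k = -1.7079, u^k = -1.5215
Step 1: x-update.
Minimize 1*x^2 - 2*x + (1.0/2)*(x + 1.7079 - 1.5215)^2
FOC: (2*1 + 1.0)*x = 2 + 1.0*(-1.7079 + 1.5215)
x^{k+1} = 0.6045
Step 2: z-update.
Minimize 6*z^2 + 5*z + (1.0/2)*(0.6045 - z - 1.5215)^2
FOC: (2*6 + 1.0)*z = -5 + 1.0*(0.6045 - 1.5215)
z^{k+1} = -0.4552
Step 3: u-update.
u^{k+1} = -1.5215 + 0.6045 + 0.4552 = -0.4618
Step 4: Primal residual = |0.6045 + 0.4552| = 1.0597


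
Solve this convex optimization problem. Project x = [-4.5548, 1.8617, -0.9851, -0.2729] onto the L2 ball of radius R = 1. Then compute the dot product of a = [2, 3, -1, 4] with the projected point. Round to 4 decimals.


Step 1: Compute ||x|| (intermediates to 6 decimals).
||x|| = sqrt((-4.5548)^2 + 1.8617^2 + (-0.9851)^2 + (-0.2729)^2) = 5.025637
Step 2: Project.
Since ||x|| > R, scale = R/||x|| = 1/5.025637 = 0.19898, proj(x) = scale * x
proj(x) = [-0.906314, 0.370441, -0.196015, -0.054302]
Step 3: Dot product.
a^T * proj(x) = 2*(-0.906314) + 3*0.370441 - 1*(-0.196015) + 4*(-0.054302) = -0.7225


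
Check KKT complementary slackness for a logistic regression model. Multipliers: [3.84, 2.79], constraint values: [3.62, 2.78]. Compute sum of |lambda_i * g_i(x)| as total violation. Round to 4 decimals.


KKT complementary slackness check:
lambda_1 * g_1 = 3.84 * 3.62 = 13.9008
lambda_2 * g_2 = 2.79 * 2.78 = 7.7562
Total violation = 13.9008 + 7.7562 = 21.657


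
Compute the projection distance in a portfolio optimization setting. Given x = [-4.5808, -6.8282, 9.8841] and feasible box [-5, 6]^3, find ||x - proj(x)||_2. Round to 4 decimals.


Project each component onto [-5, 6].
clip(-4.5808) = -4.5808, clip(-6.8282) = -5.0, clip(9.8841) = 6.0
Projection = [-4.5808, -5.0, 6.0]
Squared diffs: [0.0, 3.3423, 15.0862]
Distance = sqrt(18.4285) = 4.2928


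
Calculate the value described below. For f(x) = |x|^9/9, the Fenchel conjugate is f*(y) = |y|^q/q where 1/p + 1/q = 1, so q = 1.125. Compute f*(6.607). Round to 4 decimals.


The conjugate exponent q satisfies 1/p + 1/q = 1.
p = 9, so q = 9/(9 - 1) = 1.125
|y|^q = 6.607^1.125 = 8.3657
f*(6.607) = 8.3657 / 1.125 = 7.4362


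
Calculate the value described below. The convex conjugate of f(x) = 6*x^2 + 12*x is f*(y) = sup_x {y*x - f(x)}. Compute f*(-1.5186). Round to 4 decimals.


f*(y) = sup_x {y*x - a*x^2 - b*x} = sup_x {(y-b)*x - a*x^2}
FOC: (y - b) - 2a*x = 0 => x* = (y - b)/(2a)
x* = (-1.5186 - 12)/(2*6) = -1.1266
f*(-1.5186) = (y-b)^2/(4a) = (-1.5186 - 12)^2/(4*6)
= 182.7525/24 = 7.6147


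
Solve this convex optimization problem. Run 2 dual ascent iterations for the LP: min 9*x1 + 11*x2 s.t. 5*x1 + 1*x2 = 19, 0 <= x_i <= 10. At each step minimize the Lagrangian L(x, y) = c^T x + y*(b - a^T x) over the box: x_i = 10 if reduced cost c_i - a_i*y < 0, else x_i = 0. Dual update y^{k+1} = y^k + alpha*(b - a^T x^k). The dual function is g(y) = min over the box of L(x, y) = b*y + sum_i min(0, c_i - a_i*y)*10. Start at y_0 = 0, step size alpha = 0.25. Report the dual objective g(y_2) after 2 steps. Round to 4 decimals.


Dual ascent for LP: min 9*x1 + 11*x2, 5*x1 + 1*x2 = 19, 0 <= x_i <= 10
Step 1: y^k = 0.0, reduced costs: (9.0, 11.0)
  x^k = (0.0, 0.0), subgradient = b - a^T x = 19.0
  y^{k+1} = 0.0 + 0.25*19.0 = 4.75
Step 2: y^k = 4.75, reduced costs: (-14.75, 6.25)
  x^k = (10.0, 0.0), subgradient = b - a^T x = -31.0
  y^{k+1} = 4.75 + 0.25*-31.0 = -3.0
Dual objective at y_2 = -3.0: reduced costs (24.0, 14.0), box minimizer x = (0.0, 0.0)
g(y_2) = b*y + (c1 - a1*y)*x1 + (c2 - a2*y)*x2 = 19*(-3.0) + 24.0*0.0 + 14.0*0.0 = -57.0 + 0.0 + 0.0 = -57.0


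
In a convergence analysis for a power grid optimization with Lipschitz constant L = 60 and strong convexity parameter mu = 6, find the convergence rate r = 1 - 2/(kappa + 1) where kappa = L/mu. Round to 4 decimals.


Step 1: Compute the condition number.
kappa = L/mu = 60/6 = 10.0
Step 2: Compute the convergence rate.
r = 1 - 2/(kappa + 1) = 1 - 2*mu/(L + mu) = (L - mu)/(L + mu) = 54/66 = 0.8182


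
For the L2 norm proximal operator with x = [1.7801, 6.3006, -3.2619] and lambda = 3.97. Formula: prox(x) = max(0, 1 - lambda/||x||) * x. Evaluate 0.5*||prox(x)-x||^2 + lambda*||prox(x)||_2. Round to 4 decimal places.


Step 1: Compute ||x||.
||x|| = 7.3148
Step 2: Compute scaling factor.
scale = max(0, 1 - 3.97/7.3148) = 0.4573
Step 3: prox(x) = [0.814, 2.881, -1.4916]
||prox(x)|| = 3.3448
Step 4: Proximal objective.
0.5*||prox-x||^2 = 7.8805
lambda*||prox|| = 13.2789
Total = 21.1593


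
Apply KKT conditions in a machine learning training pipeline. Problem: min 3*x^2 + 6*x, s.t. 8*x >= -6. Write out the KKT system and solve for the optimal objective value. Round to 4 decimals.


Step 1: Try lambda = 0 (constraint inactive).
x_unc = -6/(2*3) = -1.0
Check: 8*-1.0 = -8.0 < -6 -- violated!
Step 2: Constraint must be active: 8*x = -6
x* = -6/8 = -0.75
lambda = (2*3*(-0.75) + 6)/8 = 0.1875
Step 3: Compute optimal value.
f(x*) = 3*(-0.75)^2 + 6*(-0.75) = -2.8125


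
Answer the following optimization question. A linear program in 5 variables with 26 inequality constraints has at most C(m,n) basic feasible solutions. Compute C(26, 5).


Each vertex corresponds to some choice of n active constraints out of m, so the number of vertices is at most C(m, n) = m! / (n!(m-n)!).
m = 26, n = 5
Numerator: 26 * 25 * 24 * 23 * 22
Denominator: 5! = 120
C(26, 5) = 65780


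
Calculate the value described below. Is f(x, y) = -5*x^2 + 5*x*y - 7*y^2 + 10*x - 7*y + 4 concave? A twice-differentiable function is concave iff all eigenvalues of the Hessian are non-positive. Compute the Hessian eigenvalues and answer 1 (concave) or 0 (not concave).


The Hessian of f(x,y) = -5*x^2 + 5*x*y - 7*y^2 + 10*x - 7*y + 4 is:
H = [[-10, 5], [5, -14]]
Trace = -10 - 14 = -24
Determinant = -10*-14 - (5)^2 = 115
Discriminant = (-24)^2 - 4*115 = 116.0
Eigenvalues: lambda_1 = -17.3852, lambda_2 = -6.6148
The function is concave.

1


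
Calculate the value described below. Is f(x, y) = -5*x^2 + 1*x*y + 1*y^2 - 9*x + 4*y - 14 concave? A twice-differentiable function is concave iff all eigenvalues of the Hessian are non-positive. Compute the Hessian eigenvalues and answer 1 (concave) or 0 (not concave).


The Hessian of f(x,y) = -5*x^2 + 1*x*y + 1*y^2 - 9*x + 4*y - 14 is:
H = [[-10, 1], [1, 2]]
Trace = -10 + 2 = -8
Determinant = -10*2 - (1)^2 = -21
Discriminant = (-8)^2 - 4*-21 = 148.0
Eigenvalues: lambda_1 = -10.0828, lambda_2 = 2.0828
The function is not concave.

0


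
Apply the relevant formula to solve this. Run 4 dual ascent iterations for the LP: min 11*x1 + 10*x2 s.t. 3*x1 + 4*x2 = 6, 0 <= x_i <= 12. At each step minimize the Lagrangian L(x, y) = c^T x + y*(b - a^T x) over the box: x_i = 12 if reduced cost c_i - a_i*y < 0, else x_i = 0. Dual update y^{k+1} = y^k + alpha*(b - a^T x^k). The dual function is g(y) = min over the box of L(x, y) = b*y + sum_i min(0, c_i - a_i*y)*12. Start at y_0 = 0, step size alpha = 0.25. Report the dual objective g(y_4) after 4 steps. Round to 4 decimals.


Dual ascent for LP: min 11*x1 + 10*x2, 3*x1 + 4*x2 = 6, 0 <= x_i <= 12
Step 1: y^k = 0.0, reduced costs: (11.0, 10.0)
  x^k = (0.0, 0.0), subgradient = b - a^T x = 6.0
  y^{k+1} = 0.0 + 0.25*6.0 = 1.5
Step 2: y^k = 1.5, reduced costs: (6.5, 4.0)
  x^k = (0.0, 0.0), subgradient = b - a^T x = 6.0
  y^{k+1} = 1.5 + 0.25*6.0 = 3.0
Step 3: y^k = 3.0, reduced costs: (2.0, -2.0)
  x^k = (0.0, 12.0), subgradient = b - a^T x = -42.0
  y^{k+1} = 3.0 + 0.25*-42.0 = -7.5
Step 4: y^k = -7.5, reduced costs: (33.5, 40.0)
  x^k = (0.0, 0.0), subgradient = b - a^T x = 6.0
  y^{k+1} = -7.5 + 0.25*6.0 = -6.0
Dual objective at y_4 = -6.0: reduced costs (29.0, 34.0), box minimizer x = (0.0, 0.0)
g(y_4) = b*y + (c1 - a1*y)*x1 + (c2 - a2*y)*x2 = 6*(-6.0) + 29.0*0.0 + 34.0*0.0 = -36.0 + 0.0 + 0.0 = -36.0
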